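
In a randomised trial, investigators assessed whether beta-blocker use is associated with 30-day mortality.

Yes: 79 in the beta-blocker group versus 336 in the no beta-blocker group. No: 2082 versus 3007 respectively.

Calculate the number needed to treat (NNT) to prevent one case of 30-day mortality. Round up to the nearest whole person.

16

Risk in treated group = 79/2161 = 0.03656; risk in control = 336/3343 = 0.10051.
Absolute risk reduction = 0.10051 − 0.03656 = 0.06395
NNT = 1 / ARR = 1 / 0.06395 = 15.637 → round up → 16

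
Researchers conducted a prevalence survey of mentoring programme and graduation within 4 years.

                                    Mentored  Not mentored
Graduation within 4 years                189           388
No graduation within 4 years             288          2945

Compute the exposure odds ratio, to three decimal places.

4.981

Reading the table with exposure as columns: a = 189 (Mentored, case), b = 288 (Mentored, non-case), c = 388 (Not mentored, case), d = 2945.
OR = (a·d)/(b·c) = (189 × 2945) / (288 × 388) = 556605 / 111744 = 4.98107
The odds of graduation within 4 years are about 4.98 times as high in the mentored group.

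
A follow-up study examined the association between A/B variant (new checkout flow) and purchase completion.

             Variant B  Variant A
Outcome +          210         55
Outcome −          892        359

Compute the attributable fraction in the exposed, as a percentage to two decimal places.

30.29

Reading the table with exposure as columns: a = 210 (Variant B, case), b = 892 (Variant B, non-case), c = 55 (Variant A, case), d = 359.
Risk in exposed = 210/1102 = 0.19056; risk in unexposed = 55/414 = 0.13285.
RR = 0.19056/0.13285 = 1.43442
AR% = (RR − 1)/RR × 100 = (1.43442 − 1)/1.43442 × 100 = 30.2853%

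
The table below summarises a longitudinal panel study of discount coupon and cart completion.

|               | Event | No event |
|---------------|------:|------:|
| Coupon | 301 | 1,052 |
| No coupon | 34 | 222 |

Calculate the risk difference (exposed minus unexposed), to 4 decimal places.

0.0897

Cells: a = 301, b = 1052, c = 34, d = 222.
Risk in exposed = 301/1353 = 0.222469; risk in unexposed = 34/256 = 0.132812.
Risk difference = 0.222469 − 0.132812 = 0.089656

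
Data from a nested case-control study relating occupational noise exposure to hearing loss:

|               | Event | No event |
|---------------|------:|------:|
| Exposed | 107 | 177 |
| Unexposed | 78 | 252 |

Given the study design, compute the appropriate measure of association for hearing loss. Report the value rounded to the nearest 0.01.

1.95

Cells: a = 107, b = 177, c = 78, d = 252.
This is a nested case-control study: participants were sampled on outcome status, so risks in the source population cannot be estimated directly — relative risk is not valid here. The odds ratio is the appropriate measure.
OR = (a·d)/(b·c) = (107 × 252) / (177 × 78) = 26964 / 13806 = 1.95306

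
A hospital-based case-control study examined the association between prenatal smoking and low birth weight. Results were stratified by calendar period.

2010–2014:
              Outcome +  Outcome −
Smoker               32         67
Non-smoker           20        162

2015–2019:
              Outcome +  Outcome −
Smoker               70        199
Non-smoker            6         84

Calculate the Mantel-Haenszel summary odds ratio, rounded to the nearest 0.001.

OR_MH = Σ(aᵢdᵢ/nᵢ) / Σ(bᵢcᵢ/nᵢ), where nᵢ is the stratum total.
Stratum 1 (2010–2014): n = 281; a·d/n = 32·162/281 = 18.4484; b·c/n = 67·20/281 = 4.7687
Stratum 2 (2015–2019): n = 359; a·d/n = 70·84/359 = 16.3788; b·c/n = 199·6/359 = 3.3259
OR_MH = (18.4484 + 16.3788) / (4.7687 + 3.3259) = 34.8272 / 8.0946 = 4.30253

4.303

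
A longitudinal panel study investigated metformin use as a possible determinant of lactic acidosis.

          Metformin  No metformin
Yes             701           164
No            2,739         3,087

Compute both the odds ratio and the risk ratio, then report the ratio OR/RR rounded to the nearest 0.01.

Reading the table with exposure as columns: a = 701 (Metformin, case), b = 2739 (Metformin, non-case), c = 164 (No metformin, case), d = 3087.
OR = (701·3087)/(2739·164) = 2163987/449196 = 4.81747
Risk in exposed = 701/3440 = 0.20378; risk in unexposed = 164/3251 = 0.05045; RR = 4.03955
OR/RR = 4.81747 / 4.03955 = 1.19258
The outcome is not rare, so the OR lies further from 1 than the RR.

1.19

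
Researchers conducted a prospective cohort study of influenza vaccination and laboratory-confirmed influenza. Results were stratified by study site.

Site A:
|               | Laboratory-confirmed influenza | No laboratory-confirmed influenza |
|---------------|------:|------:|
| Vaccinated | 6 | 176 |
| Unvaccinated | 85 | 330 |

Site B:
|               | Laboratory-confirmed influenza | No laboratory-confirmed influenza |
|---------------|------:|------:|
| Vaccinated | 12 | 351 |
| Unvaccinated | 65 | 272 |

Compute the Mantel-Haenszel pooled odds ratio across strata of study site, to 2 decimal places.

0.14

OR_MH = Σ(aᵢdᵢ/nᵢ) / Σ(bᵢcᵢ/nᵢ), where nᵢ is the stratum total.
Stratum 1 (Site A): n = 597; a·d/n = 6·330/597 = 3.3166; b·c/n = 176·85/597 = 25.0586
Stratum 2 (Site B): n = 700; a·d/n = 12·272/700 = 4.6629; b·c/n = 351·65/700 = 32.5929
OR_MH = (3.3166 + 4.6629) / (25.0586 + 32.5929) = 7.9794 / 57.6515 = 0.13841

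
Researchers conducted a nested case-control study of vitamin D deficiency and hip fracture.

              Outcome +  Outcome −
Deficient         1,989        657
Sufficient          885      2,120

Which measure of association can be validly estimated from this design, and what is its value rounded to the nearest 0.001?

Cells: a = 1989, b = 657, c = 885, d = 2120.
This is a nested case-control study: participants were sampled on outcome status, so risks in the source population cannot be estimated directly — relative risk is not valid here. The odds ratio is the appropriate measure.
OR = (a·d)/(b·c) = (1989 × 2120) / (657 × 885) = 4216680 / 581445 = 7.25207

7.252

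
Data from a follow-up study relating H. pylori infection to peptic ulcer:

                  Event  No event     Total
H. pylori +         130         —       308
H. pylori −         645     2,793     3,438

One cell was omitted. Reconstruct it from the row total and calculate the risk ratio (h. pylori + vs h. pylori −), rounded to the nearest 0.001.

2.250

The missing cell is in the exposed row: 308 − 130 = 178.
So a = 130, b = 178, c = 645, d = 2793.
RR = [a/(a+b)] / [c/(c+d)] = (130/308) / (645/3438) = 0.42208/0.18761 = 2.24977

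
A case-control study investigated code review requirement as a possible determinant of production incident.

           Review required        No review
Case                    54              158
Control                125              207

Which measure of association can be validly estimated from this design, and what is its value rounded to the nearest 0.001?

Reading the table with exposure as columns: a = 54 (Review required, case), b = 125 (Review required, non-case), c = 158 (No review, case), d = 207.
This is a case-control study: participants were sampled on outcome status, so risks in the source population cannot be estimated directly — relative risk is not valid here. The odds ratio is the appropriate measure.
OR = (a·d)/(b·c) = (54 × 207) / (125 × 158) = 11178 / 19750 = 0.56597

0.566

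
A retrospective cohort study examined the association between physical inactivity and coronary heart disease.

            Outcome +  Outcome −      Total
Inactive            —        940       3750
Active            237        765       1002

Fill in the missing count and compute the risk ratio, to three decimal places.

The missing cell is in the exposed row: 3750 − 940 = 2810.
So a = 2810, b = 940, c = 237, d = 765.
RR = [a/(a+b)] / [c/(c+d)] = (2810/3750) / (237/1002) = 0.74933/0.23653 = 3.16807

3.168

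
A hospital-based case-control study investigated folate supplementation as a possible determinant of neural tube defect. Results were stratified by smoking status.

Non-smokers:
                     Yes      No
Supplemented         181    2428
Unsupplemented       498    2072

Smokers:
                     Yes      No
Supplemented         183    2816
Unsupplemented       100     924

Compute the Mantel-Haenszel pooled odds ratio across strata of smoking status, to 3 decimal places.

0.377

OR_MH = Σ(aᵢdᵢ/nᵢ) / Σ(bᵢcᵢ/nᵢ), where nᵢ is the stratum total.
Stratum 1 (Non-smokers): n = 5179; a·d/n = 181·2072/5179 = 72.4140; b·c/n = 2428·498/5179 = 233.4706
Stratum 2 (Smokers): n = 4023; a·d/n = 183·924/4023 = 42.0313; b·c/n = 2816·100/4023 = 69.9975
OR_MH = (72.4140 + 42.0313) / (233.4706 + 69.9975) = 114.4453 / 303.4681 = 0.37712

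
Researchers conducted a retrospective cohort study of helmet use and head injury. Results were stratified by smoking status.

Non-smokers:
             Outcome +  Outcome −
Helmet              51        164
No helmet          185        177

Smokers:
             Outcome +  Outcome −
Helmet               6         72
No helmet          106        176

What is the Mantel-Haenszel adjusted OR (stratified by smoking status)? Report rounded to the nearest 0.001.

0.252

OR_MH = Σ(aᵢdᵢ/nᵢ) / Σ(bᵢcᵢ/nᵢ), where nᵢ is the stratum total.
Stratum 1 (Non-smokers): n = 577; a·d/n = 51·177/577 = 15.6447; b·c/n = 164·185/577 = 52.5823
Stratum 2 (Smokers): n = 360; a·d/n = 6·176/360 = 2.9333; b·c/n = 72·106/360 = 21.2000
OR_MH = (15.6447 + 2.9333) / (52.5823 + 21.2000) = 18.5780 / 73.7823 = 0.25180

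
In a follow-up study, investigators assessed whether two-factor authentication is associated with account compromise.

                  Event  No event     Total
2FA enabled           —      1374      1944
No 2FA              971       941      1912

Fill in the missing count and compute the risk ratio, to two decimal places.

The missing cell is in the exposed row: 1944 − 1374 = 570.
So a = 570, b = 1374, c = 971, d = 941.
RR = [a/(a+b)] / [c/(c+d)] = (570/1944) / (971/1912) = 0.29321/0.50785 = 0.57736

0.58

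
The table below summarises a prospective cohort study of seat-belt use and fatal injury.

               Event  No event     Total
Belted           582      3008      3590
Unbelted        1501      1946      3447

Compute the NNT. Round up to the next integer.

Risk in treated group = 582/3590 = 0.16212; risk in control = 1501/3447 = 0.43545.
Absolute risk reduction = 0.43545 − 0.16212 = 0.27333
NNT = 1 / ARR = 1 / 0.27333 = 3.659 → round up → 4

4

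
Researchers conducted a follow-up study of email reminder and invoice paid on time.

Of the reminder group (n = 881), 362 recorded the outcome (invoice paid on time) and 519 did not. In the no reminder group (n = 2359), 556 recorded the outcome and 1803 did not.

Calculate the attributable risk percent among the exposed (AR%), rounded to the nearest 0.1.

42.6

From the description: a = 362, b = 519, c = 556, d = 1803.
Risk in exposed = 362/881 = 0.41090; risk in unexposed = 556/2359 = 0.23569.
RR = 0.41090/0.23569 = 1.74335
AR% = (RR − 1)/RR × 100 = (1.74335 − 1)/1.74335 × 100 = 42.6393%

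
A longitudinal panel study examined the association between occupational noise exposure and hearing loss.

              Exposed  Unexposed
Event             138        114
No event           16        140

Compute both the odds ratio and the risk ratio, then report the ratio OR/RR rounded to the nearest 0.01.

5.31

Reading the table with exposure as columns: a = 138 (Exposed, case), b = 16 (Exposed, non-case), c = 114 (Unexposed, case), d = 140.
OR = (138·140)/(16·114) = 19320/1824 = 10.59211
Risk in exposed = 138/154 = 0.89610; risk in unexposed = 114/254 = 0.44882; RR = 1.99658
OR/RR = 10.59211 / 1.99658 = 5.30512
The outcome is not rare, so the OR lies further from 1 than the RR.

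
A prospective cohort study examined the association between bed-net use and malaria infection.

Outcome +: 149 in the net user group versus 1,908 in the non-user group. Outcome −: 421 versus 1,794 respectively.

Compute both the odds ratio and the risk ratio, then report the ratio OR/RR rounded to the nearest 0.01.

0.66

From the description: a = 149, b = 421, c = 1908, d = 1794.
OR = (149·1794)/(421·1908) = 267306/803268 = 0.33277
Risk in exposed = 149/570 = 0.26140; risk in unexposed = 1908/3702 = 0.51540; RR = 0.50719
OR/RR = 0.33277 / 0.50719 = 0.65611
The outcome is not rare, so the OR lies further from 1 than the RR.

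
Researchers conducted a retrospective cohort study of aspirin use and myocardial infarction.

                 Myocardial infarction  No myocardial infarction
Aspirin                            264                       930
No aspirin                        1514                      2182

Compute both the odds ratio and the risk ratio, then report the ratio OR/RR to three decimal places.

0.758

Cells: a = 264, b = 930, c = 1514, d = 2182.
OR = (264·2182)/(930·1514) = 576048/1408020 = 0.40912
Risk in exposed = 264/1194 = 0.22111; risk in unexposed = 1514/3696 = 0.40963; RR = 0.53977
OR/RR = 0.40912 / 0.53977 = 0.75796
The outcome is not rare, so the OR lies further from 1 than the RR.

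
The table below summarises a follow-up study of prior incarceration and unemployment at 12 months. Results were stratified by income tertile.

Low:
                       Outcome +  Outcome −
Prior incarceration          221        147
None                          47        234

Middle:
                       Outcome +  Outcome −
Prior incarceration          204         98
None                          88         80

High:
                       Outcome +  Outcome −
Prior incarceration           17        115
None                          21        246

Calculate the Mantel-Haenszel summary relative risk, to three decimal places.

RR_MH = Σ(aᵢ·n₀ᵢ/nᵢ) / Σ(cᵢ·n₁ᵢ/nᵢ), with n₁ᵢ = aᵢ+bᵢ (exposed), n₀ᵢ = cᵢ+dᵢ (unexposed), nᵢ = n₁ᵢ+n₀ᵢ.
Stratum 1 (Low): n₁ = 368, n₀ = 281, n = 649; a·n₀/n = 221·281/649 = 95.6872; c·n₁/n = 47·368/649 = 26.6502
Stratum 2 (Middle): n₁ = 302, n₀ = 168, n = 470; a·n₀/n = 204·168/470 = 72.9191; c·n₁/n = 88·302/470 = 56.5447
Stratum 3 (High): n₁ = 132, n₀ = 267, n = 399; a·n₀/n = 17·267/399 = 11.3759; c·n₁/n = 21·132/399 = 6.9474
RR_MH = (95.6872 + 72.9191 + 11.3759) / (26.6502 + 56.5447 + 6.9474) = 179.9823 / 90.1423 = 1.99665

1.997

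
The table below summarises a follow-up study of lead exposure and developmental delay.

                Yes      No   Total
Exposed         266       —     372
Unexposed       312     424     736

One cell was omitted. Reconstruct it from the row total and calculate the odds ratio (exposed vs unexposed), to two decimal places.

The missing cell is in the exposed row: 372 − 266 = 106.
So a = 266, b = 106, c = 312, d = 424.
OR = (a·d)/(b·c) = (266 × 424) / (106 × 312) = 112784 / 33072 = 3.41026

3.41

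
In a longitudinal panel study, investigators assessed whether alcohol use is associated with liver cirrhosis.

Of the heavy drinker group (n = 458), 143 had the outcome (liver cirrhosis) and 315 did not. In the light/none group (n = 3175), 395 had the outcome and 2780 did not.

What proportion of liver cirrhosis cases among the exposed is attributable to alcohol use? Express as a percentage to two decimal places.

From the description: a = 143, b = 315, c = 395, d = 2780.
Risk in exposed = 143/458 = 0.31223; risk in unexposed = 395/3175 = 0.12441.
RR = 0.31223/0.12441 = 2.50967
AR% = (RR − 1)/RR × 100 = (2.50967 − 1)/2.50967 × 100 = 60.1542%

60.15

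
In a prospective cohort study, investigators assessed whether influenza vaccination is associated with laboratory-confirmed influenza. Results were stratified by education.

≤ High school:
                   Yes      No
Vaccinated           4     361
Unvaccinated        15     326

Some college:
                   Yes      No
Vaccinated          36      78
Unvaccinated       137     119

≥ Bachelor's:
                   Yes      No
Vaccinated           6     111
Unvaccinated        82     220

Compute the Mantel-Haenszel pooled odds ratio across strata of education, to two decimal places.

0.28

OR_MH = Σ(aᵢdᵢ/nᵢ) / Σ(bᵢcᵢ/nᵢ), where nᵢ is the stratum total.
Stratum 1 (≤ High school): n = 706; a·d/n = 4·326/706 = 1.8470; b·c/n = 361·15/706 = 7.6700
Stratum 2 (Some college): n = 370; a·d/n = 36·119/370 = 11.5784; b·c/n = 78·137/370 = 28.8811
Stratum 3 (≥ Bachelor's): n = 419; a·d/n = 6·220/419 = 3.1504; b·c/n = 111·82/419 = 21.7232
OR_MH = (1.8470 + 11.5784 + 3.1504) / (7.6700 + 28.8811 + 21.7232) = 16.5758 / 58.2742 = 0.28444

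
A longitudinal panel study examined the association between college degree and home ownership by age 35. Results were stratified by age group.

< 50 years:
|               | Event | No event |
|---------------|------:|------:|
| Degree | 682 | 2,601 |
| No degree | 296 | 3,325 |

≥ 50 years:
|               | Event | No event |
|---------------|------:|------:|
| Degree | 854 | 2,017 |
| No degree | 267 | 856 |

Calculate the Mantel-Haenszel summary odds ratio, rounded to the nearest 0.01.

2.08

OR_MH = Σ(aᵢdᵢ/nᵢ) / Σ(bᵢcᵢ/nᵢ), where nᵢ is the stratum total.
Stratum 1 (< 50 years): n = 6904; a·d/n = 682·3325/6904 = 328.4545; b·c/n = 2601·296/6904 = 111.5145
Stratum 2 (≥ 50 years): n = 3994; a·d/n = 854·856/3994 = 183.0305; b·c/n = 2017·267/3994 = 134.8370
OR_MH = (328.4545 + 183.0305) / (111.5145 + 134.8370) = 511.4851 / 246.3515 = 2.07624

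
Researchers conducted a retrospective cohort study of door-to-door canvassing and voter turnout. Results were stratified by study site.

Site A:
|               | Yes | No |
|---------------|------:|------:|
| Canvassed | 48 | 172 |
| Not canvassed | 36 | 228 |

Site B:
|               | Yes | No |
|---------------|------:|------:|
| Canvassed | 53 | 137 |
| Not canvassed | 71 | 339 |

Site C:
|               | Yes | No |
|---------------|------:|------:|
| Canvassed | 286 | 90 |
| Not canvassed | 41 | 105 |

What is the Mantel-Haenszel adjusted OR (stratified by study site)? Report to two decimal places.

3.05

OR_MH = Σ(aᵢdᵢ/nᵢ) / Σ(bᵢcᵢ/nᵢ), where nᵢ is the stratum total.
Stratum 1 (Site A): n = 484; a·d/n = 48·228/484 = 22.6116; b·c/n = 172·36/484 = 12.7934
Stratum 2 (Site B): n = 600; a·d/n = 53·339/600 = 29.9450; b·c/n = 137·71/600 = 16.2117
Stratum 3 (Site C): n = 522; a·d/n = 286·105/522 = 57.5287; b·c/n = 90·41/522 = 7.0690
OR_MH = (22.6116 + 29.9450 + 57.5287) / (12.7934 + 16.2117 + 7.0690) = 110.0853 / 36.0740 = 3.05165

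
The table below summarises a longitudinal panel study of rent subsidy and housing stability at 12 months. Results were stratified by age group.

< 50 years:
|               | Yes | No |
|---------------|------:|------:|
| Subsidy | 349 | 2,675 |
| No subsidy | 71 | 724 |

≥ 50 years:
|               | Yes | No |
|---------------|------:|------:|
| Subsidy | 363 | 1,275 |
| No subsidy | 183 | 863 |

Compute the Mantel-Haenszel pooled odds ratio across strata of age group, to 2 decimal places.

OR_MH = Σ(aᵢdᵢ/nᵢ) / Σ(bᵢcᵢ/nᵢ), where nᵢ is the stratum total.
Stratum 1 (< 50 years): n = 3819; a·d/n = 349·724/3819 = 66.1629; b·c/n = 2675·71/3819 = 49.7316
Stratum 2 (≥ 50 years): n = 2684; a·d/n = 363·863/2684 = 116.7172; b·c/n = 1275·183/2684 = 86.9318
OR_MH = (66.1629 + 116.7172) / (49.7316 + 86.9318) = 182.8801 / 136.6634 = 1.33818

1.34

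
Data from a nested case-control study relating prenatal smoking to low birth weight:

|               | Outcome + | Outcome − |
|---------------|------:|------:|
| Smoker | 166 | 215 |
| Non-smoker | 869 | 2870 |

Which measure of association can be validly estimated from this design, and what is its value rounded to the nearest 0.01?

Cells: a = 166, b = 215, c = 869, d = 2870.
This is a nested case-control study: participants were sampled on outcome status, so risks in the source population cannot be estimated directly — relative risk is not valid here. The odds ratio is the appropriate measure.
OR = (a·d)/(b·c) = (166 × 2870) / (215 × 869) = 476420 / 186835 = 2.54995

2.55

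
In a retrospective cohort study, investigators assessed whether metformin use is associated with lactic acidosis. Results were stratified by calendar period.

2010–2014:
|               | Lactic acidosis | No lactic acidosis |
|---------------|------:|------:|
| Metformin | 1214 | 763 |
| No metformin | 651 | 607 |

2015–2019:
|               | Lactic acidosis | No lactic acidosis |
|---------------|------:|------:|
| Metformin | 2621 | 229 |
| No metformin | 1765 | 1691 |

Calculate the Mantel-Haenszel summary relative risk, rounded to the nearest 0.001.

1.596

RR_MH = Σ(aᵢ·n₀ᵢ/nᵢ) / Σ(cᵢ·n₁ᵢ/nᵢ), with n₁ᵢ = aᵢ+bᵢ (exposed), n₀ᵢ = cᵢ+dᵢ (unexposed), nᵢ = n₁ᵢ+n₀ᵢ.
Stratum 1 (2010–2014): n₁ = 1977, n₀ = 1258, n = 3235; a·n₀/n = 1214·1258/3235 = 472.0903; c·n₁/n = 651·1977/3235 = 397.8445
Stratum 2 (2015–2019): n₁ = 2850, n₀ = 3456, n = 6306; a·n₀/n = 2621·3456/6306 = 1436.4377; c·n₁/n = 1765·2850/6306 = 797.6927
RR_MH = (472.0903 + 1436.4377) / (397.8445 + 797.6927) = 1908.5279 / 1195.5372 = 1.59638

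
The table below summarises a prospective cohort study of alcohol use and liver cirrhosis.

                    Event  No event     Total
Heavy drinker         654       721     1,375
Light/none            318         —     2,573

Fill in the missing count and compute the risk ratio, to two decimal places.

The missing cell is in the unexposed row: 2573 − 318 = 2255.
So a = 654, b = 721, c = 318, d = 2255.
RR = [a/(a+b)] / [c/(c+d)] = (654/1375) / (318/2573) = 0.47564/0.12359 = 3.84847

3.85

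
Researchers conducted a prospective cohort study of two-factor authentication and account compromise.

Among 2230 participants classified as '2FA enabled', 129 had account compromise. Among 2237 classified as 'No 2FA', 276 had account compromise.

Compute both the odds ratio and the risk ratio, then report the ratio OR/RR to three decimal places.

0.930

From the description: a = 129, b = 2101, c = 276, d = 1961.
OR = (129·1961)/(2101·276) = 252969/579876 = 0.43625
Risk in exposed = 129/2230 = 0.05785; risk in unexposed = 276/2237 = 0.12338; RR = 0.46886
OR/RR = 0.43625 / 0.46886 = 0.93044
The outcome is not rare, so the OR lies further from 1 than the RR.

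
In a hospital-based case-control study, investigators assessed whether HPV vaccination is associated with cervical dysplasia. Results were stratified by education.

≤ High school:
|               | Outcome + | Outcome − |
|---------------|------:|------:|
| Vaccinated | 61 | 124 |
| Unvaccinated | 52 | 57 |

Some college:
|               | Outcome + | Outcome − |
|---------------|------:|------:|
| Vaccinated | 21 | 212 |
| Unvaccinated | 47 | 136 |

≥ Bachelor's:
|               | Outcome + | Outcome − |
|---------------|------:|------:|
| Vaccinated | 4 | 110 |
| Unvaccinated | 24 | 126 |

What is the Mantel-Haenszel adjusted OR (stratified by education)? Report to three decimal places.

0.369

OR_MH = Σ(aᵢdᵢ/nᵢ) / Σ(bᵢcᵢ/nᵢ), where nᵢ is the stratum total.
Stratum 1 (≤ High school): n = 294; a·d/n = 61·57/294 = 11.8265; b·c/n = 124·52/294 = 21.9320
Stratum 2 (Some college): n = 416; a·d/n = 21·136/416 = 6.8654; b·c/n = 212·47/416 = 23.9519
Stratum 3 (≥ Bachelor's): n = 264; a·d/n = 4·126/264 = 1.9091; b·c/n = 110·24/264 = 10.0000
OR_MH = (11.8265 + 6.8654 + 1.9091) / (21.9320 + 23.9519 + 10.0000) = 20.6010 / 55.8839 = 0.36864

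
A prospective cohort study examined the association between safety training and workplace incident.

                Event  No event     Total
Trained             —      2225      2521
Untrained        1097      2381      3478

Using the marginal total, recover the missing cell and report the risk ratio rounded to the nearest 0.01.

0.37

The missing cell is in the exposed row: 2521 − 2225 = 296.
So a = 296, b = 2225, c = 1097, d = 2381.
RR = [a/(a+b)] / [c/(c+d)] = (296/2521) / (1097/3478) = 0.11741/0.31541 = 0.37226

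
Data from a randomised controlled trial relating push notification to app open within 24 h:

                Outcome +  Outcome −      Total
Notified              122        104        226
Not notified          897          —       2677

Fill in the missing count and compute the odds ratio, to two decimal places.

2.33

The missing cell is in the unexposed row: 2677 − 897 = 1780.
So a = 122, b = 104, c = 897, d = 1780.
OR = (a·d)/(b·c) = (122 × 1780) / (104 × 897) = 217160 / 93288 = 2.32784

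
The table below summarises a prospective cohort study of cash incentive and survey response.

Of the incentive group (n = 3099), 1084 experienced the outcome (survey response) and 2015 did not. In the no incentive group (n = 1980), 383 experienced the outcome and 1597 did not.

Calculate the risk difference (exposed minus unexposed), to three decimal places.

From the description: a = 1084, b = 2015, c = 383, d = 1597.
Risk in exposed = 1084/3099 = 0.349790; risk in unexposed = 383/1980 = 0.193434.
Risk difference = 0.349790 − 0.193434 = 0.156356

0.156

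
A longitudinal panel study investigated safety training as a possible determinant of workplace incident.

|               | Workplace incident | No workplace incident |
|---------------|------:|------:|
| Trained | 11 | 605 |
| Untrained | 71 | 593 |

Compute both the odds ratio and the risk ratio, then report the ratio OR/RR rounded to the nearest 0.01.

0.91

Cells: a = 11, b = 605, c = 71, d = 593.
OR = (11·593)/(605·71) = 6523/42955 = 0.15186
Risk in exposed = 11/616 = 0.01786; risk in unexposed = 71/664 = 0.10693; RR = 0.16700
OR/RR = 0.15186 / 0.16700 = 0.90931
The outcome is not rare, so the OR lies further from 1 than the RR.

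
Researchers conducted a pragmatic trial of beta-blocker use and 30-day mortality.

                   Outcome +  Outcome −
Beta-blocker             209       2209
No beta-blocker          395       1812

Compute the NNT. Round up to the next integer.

11

Risk in treated group = 209/2418 = 0.08644; risk in control = 395/2207 = 0.17898.
Absolute risk reduction = 0.17898 − 0.08644 = 0.09254
NNT = 1 / ARR = 1 / 0.09254 = 10.806 → round up → 11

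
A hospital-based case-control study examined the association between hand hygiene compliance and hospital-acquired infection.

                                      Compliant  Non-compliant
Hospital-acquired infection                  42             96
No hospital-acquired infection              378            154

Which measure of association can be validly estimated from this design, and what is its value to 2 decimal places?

Reading the table with exposure as columns: a = 42 (Compliant, case), b = 378 (Compliant, non-case), c = 96 (Non-compliant, case), d = 154.
This is a hospital-based case-control study: participants were sampled on outcome status, so risks in the source population cannot be estimated directly — relative risk is not valid here. The odds ratio is the appropriate measure.
OR = (a·d)/(b·c) = (42 × 154) / (378 × 96) = 6468 / 36288 = 0.17824

0.18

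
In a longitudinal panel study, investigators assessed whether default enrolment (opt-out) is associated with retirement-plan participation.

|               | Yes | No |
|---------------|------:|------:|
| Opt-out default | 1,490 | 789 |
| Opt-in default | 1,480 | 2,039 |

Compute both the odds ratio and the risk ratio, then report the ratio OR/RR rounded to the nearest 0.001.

Cells: a = 1490, b = 789, c = 1480, d = 2039.
OR = (1490·2039)/(789·1480) = 3038110/1167720 = 2.60175
Risk in exposed = 1490/2279 = 0.65380; risk in unexposed = 1480/3519 = 0.42057; RR = 1.55453
OR/RR = 2.60175 / 1.55453 = 1.67365
The outcome is not rare, so the OR lies further from 1 than the RR.

1.674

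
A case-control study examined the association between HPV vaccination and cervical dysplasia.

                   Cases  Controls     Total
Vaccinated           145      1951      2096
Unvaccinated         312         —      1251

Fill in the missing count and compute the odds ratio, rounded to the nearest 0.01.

The missing cell is in the unexposed row: 1251 − 312 = 939.
So a = 145, b = 1951, c = 312, d = 939.
OR = (a·d)/(b·c) = (145 × 939) / (1951 × 312) = 136155 / 608712 = 0.22368

0.22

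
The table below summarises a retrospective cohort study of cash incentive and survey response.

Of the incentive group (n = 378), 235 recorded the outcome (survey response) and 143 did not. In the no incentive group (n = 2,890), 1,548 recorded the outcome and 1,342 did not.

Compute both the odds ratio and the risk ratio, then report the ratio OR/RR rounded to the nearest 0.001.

From the description: a = 235, b = 143, c = 1548, d = 1342.
OR = (235·1342)/(143·1548) = 315370/221364 = 1.42467
Risk in exposed = 235/378 = 0.62169; risk in unexposed = 1548/2890 = 0.53564; RR = 1.16065
OR/RR = 1.42467 / 1.16065 = 1.22747
The outcome is not rare, so the OR lies further from 1 than the RR.

1.227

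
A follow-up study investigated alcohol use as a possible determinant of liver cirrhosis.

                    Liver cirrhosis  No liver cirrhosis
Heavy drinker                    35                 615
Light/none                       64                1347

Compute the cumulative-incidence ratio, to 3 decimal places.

Cells: a = 35, b = 615, c = 64, d = 1347.
Risk in exposed = 35/650 = 0.05385; risk in unexposed = 64/1411 = 0.04536.
RR = 0.05385 / 0.04536 = 1.18714
The risk among the exposed is 1.19 times that among the unexposed.

1.187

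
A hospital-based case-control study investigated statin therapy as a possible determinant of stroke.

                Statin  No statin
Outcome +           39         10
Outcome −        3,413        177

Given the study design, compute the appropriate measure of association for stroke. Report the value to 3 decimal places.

Reading the table with exposure as columns: a = 39 (Statin, case), b = 3413 (Statin, non-case), c = 10 (No statin, case), d = 177.
This is a hospital-based case-control study: participants were sampled on outcome status, so risks in the source population cannot be estimated directly — relative risk is not valid here. The odds ratio is the appropriate measure.
OR = (a·d)/(b·c) = (39 × 177) / (3413 × 10) = 6903 / 34130 = 0.20226

0.202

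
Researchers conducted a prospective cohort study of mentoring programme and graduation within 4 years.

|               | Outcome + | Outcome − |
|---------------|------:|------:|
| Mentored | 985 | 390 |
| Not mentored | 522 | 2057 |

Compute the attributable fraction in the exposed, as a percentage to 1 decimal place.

71.7

Cells: a = 985, b = 390, c = 522, d = 2057.
Risk in exposed = 985/1375 = 0.71636; risk in unexposed = 522/2579 = 0.20240.
RR = 0.71636/0.20240 = 3.53928
AR% = (RR − 1)/RR × 100 = (3.53928 − 1)/3.53928 × 100 = 71.7456%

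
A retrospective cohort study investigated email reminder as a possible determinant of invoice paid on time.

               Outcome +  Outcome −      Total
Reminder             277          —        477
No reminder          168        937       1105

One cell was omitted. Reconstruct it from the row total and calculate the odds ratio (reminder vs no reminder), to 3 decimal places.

The missing cell is in the exposed row: 477 − 277 = 200.
So a = 277, b = 200, c = 168, d = 937.
OR = (a·d)/(b·c) = (277 × 937) / (200 × 168) = 259549 / 33600 = 7.72467

7.725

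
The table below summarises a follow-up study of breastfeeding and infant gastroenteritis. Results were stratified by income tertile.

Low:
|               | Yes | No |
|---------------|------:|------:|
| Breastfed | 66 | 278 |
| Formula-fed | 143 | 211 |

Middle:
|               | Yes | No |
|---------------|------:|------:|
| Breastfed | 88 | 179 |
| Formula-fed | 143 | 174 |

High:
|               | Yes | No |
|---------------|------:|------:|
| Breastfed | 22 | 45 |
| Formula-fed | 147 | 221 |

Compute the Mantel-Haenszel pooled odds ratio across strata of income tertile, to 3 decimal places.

OR_MH = Σ(aᵢdᵢ/nᵢ) / Σ(bᵢcᵢ/nᵢ), where nᵢ is the stratum total.
Stratum 1 (Low): n = 698; a·d/n = 66·211/698 = 19.9513; b·c/n = 278·143/698 = 56.9542
Stratum 2 (Middle): n = 584; a·d/n = 88·174/584 = 26.2192; b·c/n = 179·143/584 = 43.8305
Stratum 3 (High): n = 435; a·d/n = 22·221/435 = 11.1770; b·c/n = 45·147/435 = 15.2069
OR_MH = (19.9513 + 26.2192 + 11.1770) / (56.9542 + 43.8305 + 15.2069) = 57.3475 / 115.9915 = 0.49441

0.494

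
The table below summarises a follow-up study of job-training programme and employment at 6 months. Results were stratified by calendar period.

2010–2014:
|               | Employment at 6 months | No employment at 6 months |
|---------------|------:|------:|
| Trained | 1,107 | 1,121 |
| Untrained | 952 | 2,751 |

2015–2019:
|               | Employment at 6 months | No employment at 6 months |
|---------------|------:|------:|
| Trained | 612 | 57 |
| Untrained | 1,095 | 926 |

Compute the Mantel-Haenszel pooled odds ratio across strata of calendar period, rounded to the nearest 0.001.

3.565

OR_MH = Σ(aᵢdᵢ/nᵢ) / Σ(bᵢcᵢ/nᵢ), where nᵢ is the stratum total.
Stratum 1 (2010–2014): n = 5931; a·d/n = 1107·2751/5931 = 513.4643; b·c/n = 1121·952/5931 = 179.9346
Stratum 2 (2015–2019): n = 2690; a·d/n = 612·926/2690 = 210.6736; b·c/n = 57·1095/2690 = 23.2026
OR_MH = (513.4643 + 210.6736) / (179.9346 + 23.2026) = 724.1379 / 203.1372 = 3.56477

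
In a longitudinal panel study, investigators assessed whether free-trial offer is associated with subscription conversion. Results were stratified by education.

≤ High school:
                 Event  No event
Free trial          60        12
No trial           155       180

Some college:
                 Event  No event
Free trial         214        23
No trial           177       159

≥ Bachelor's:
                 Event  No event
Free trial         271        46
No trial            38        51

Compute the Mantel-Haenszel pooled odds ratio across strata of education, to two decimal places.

7.51

OR_MH = Σ(aᵢdᵢ/nᵢ) / Σ(bᵢcᵢ/nᵢ), where nᵢ is the stratum total.
Stratum 1 (≤ High school): n = 407; a·d/n = 60·180/407 = 26.5356; b·c/n = 12·155/407 = 4.5700
Stratum 2 (Some college): n = 573; a·d/n = 214·159/573 = 59.3822; b·c/n = 23·177/573 = 7.1047
Stratum 3 (≥ Bachelor's): n = 406; a·d/n = 271·51/406 = 34.0419; b·c/n = 46·38/406 = 4.3054
OR_MH = (26.5356 + 59.3822 + 34.0419) / (4.5700 + 7.1047 + 4.3054) = 119.9597 / 15.9802 = 7.50679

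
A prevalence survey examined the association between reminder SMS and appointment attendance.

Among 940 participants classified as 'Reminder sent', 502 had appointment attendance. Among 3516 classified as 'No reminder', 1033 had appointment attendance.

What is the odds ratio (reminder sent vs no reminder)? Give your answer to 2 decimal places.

2.75

From the description: a = 502, b = 438, c = 1033, d = 2483.
OR = (a·d)/(b·c) = (502 × 2483) / (438 × 1033) = 1246466 / 452454 = 2.75490
The odds of appointment attendance are about 2.75 times as high in the reminder sent group.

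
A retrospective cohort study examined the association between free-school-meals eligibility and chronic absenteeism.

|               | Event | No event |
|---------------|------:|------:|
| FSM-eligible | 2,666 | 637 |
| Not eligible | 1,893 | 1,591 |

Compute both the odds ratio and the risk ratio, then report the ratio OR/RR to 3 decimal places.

Cells: a = 2666, b = 637, c = 1893, d = 1591.
OR = (2666·1591)/(637·1893) = 4241606/1205841 = 3.51755
Risk in exposed = 2666/3303 = 0.80715; risk in unexposed = 1893/3484 = 0.54334; RR = 1.48552
OR/RR = 3.51755 / 1.48552 = 2.36789
The outcome is not rare, so the OR lies further from 1 than the RR.

2.368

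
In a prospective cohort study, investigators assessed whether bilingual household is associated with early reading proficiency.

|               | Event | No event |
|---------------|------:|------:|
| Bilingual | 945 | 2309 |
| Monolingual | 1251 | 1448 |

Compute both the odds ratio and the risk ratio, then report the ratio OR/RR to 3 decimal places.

0.756

Cells: a = 945, b = 2309, c = 1251, d = 1448.
OR = (945·1448)/(2309·1251) = 1368360/2888559 = 0.47372
Risk in exposed = 945/3254 = 0.29041; risk in unexposed = 1251/2699 = 0.46351; RR = 0.62656
OR/RR = 0.47372 / 0.62656 = 0.75607
The outcome is not rare, so the OR lies further from 1 than the RR.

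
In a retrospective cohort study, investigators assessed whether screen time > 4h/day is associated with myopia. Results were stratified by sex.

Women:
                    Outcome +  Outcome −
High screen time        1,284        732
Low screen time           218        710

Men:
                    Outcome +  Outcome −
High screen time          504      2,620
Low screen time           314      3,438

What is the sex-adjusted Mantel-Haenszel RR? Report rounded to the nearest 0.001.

2.328

RR_MH = Σ(aᵢ·n₀ᵢ/nᵢ) / Σ(cᵢ·n₁ᵢ/nᵢ), with n₁ᵢ = aᵢ+bᵢ (exposed), n₀ᵢ = cᵢ+dᵢ (unexposed), nᵢ = n₁ᵢ+n₀ᵢ.
Stratum 1 (Women): n₁ = 2016, n₀ = 928, n = 2944; a·n₀/n = 1284·928/2944 = 404.7391; c·n₁/n = 218·2016/2944 = 149.2826
Stratum 2 (Men): n₁ = 3124, n₀ = 3752, n = 6876; a·n₀/n = 504·3752/6876 = 275.0157; c·n₁/n = 314·3124/6876 = 142.6608
RR_MH = (404.7391 + 275.0157) / (149.2826 + 142.6608) = 679.7548 / 291.9435 = 2.32838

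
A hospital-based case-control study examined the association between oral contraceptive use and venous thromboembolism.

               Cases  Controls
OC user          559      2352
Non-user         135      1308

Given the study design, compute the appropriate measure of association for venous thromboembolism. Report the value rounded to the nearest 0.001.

2.303

Cells: a = 559, b = 2352, c = 135, d = 1308.
This is a hospital-based case-control study: participants were sampled on outcome status, so risks in the source population cannot be estimated directly — relative risk is not valid here. The odds ratio is the appropriate measure.
OR = (a·d)/(b·c) = (559 × 1308) / (2352 × 135) = 731172 / 317520 = 2.30276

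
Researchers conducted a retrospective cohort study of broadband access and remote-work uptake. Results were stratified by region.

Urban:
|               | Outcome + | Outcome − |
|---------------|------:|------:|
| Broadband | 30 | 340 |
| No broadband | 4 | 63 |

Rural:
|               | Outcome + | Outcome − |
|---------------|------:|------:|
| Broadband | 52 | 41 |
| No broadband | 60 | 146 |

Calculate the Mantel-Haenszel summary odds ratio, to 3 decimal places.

OR_MH = Σ(aᵢdᵢ/nᵢ) / Σ(bᵢcᵢ/nᵢ), where nᵢ is the stratum total.
Stratum 1 (Urban): n = 437; a·d/n = 30·63/437 = 4.3249; b·c/n = 340·4/437 = 3.1121
Stratum 2 (Rural): n = 299; a·d/n = 52·146/299 = 25.3913; b·c/n = 41·60/299 = 8.2274
OR_MH = (4.3249 + 25.3913) / (3.1121 + 8.2274) = 29.7162 / 11.3396 = 2.62058

2.621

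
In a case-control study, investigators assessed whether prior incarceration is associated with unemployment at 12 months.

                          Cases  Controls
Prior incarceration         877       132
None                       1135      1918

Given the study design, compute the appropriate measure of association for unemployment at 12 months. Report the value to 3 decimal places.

11.227

Cells: a = 877, b = 132, c = 1135, d = 1918.
This is a case-control study: participants were sampled on outcome status, so risks in the source population cannot be estimated directly — relative risk is not valid here. The odds ratio is the appropriate measure.
OR = (a·d)/(b·c) = (877 × 1918) / (132 × 1135) = 1682086 / 149820 = 11.22738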